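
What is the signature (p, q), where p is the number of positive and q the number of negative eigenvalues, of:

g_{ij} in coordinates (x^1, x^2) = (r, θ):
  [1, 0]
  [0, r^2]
The metric is diagonal, so its eigenvalues are the diagonal entries: 1, r^2 (at a generic point, where coordinate-dependent entries are positive).
2 positive, 0 negative.
(2, 0) - Riemannian (positive definite)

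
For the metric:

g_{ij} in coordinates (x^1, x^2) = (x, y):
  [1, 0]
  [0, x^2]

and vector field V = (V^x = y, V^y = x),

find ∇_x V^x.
Non-zero Christoffel symbols:
Γ^x_{y y} = -x
Γ^y_{x y} = 1/x
∇_x V^x = ∂_x V^x + Γ^x_{x j} V^j
  = (0) + (0)(y) + (0)(x)
  = 0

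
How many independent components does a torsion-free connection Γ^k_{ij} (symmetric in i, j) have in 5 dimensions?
Γ^k_{ij} has n choices for the upper index and n(n+1)/2 independent symmetric lower index pairs.
Total = 5 × 5×6/2 = 5 × 15 = 75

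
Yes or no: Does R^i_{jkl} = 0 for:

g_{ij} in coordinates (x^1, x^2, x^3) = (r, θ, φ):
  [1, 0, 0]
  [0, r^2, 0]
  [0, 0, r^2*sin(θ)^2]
Non-zero Christoffel symbols:
Γ^r_{θ θ} = -r
Γ^r_{φ φ} = -r*sin(θ)^2
Γ^θ_{r θ} = 1/r
Γ^θ_{φ φ} = -sin(2*θ)/2
Γ^φ_{r φ} = 1/r
Γ^φ_{θ φ} = 1/tan(θ)
Ricci tensor: R_{rr} = 0, R_{rθ} = 0, R_{rφ} = 0, R_{θθ} = 0, R_{θφ} = 0, R_{φφ} = 0
All R_{ij} vanish; in 3 dimensions the Riemann tensor is fully determined by the Ricci tensor, so R^i_{jkl} = 0: the metric is flat (curvilinear coordinates on flat space).
Yes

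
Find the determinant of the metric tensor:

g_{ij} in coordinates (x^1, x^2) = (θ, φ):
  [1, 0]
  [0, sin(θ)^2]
For a 2×2 metric: det(g) = g_{11}·g_{22} - g_{12}·g_{21}
= (1)·(sin(θ)^2) - (0)·(0)
= sin(θ)^2 - 0
det(g) = sin(θ)^2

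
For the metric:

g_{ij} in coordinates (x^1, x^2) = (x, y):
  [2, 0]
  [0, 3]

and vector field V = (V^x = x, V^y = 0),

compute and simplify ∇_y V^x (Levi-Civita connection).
All Christoffel symbols are zero.
∇_y V^x = ∂_y V^x + Γ^x_{y j} V^j
  = (0) + (0)(x) + (0)(0)
  = 0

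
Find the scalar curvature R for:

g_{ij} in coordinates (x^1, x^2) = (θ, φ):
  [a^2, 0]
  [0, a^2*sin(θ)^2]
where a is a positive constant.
Non-zero Christoffel symbols (Γ^k_{ij} = Γ^k_{ji}):
Γ^θ_{φ φ} = -sin(2*θ)/2
Γ^φ_{θ φ} = 1/tan(θ)
Ricci tensor (R_{ij} = R^k_{ikj}): R_{θθ} = 1, R_{θφ} = 0, R_{φφ} = sin(θ)^2
Inverse metric: g^{θθ} = 1/a^2, g^{φφ} = 1/(a^2*sin(θ)^2)
R = g^{ij} R_{ij} = (1/a^2)(1) + (1/(a^2*sin(θ)^2))(sin(θ)^2) = 2/a^2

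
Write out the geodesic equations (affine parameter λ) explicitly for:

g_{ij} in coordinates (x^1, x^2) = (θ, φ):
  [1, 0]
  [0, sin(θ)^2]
Geodesic equation: d^2x^k/dλ^2 + Γ^k_{ij} (dx^i/dλ)(dx^j/dλ) = 0.
Non-zero Christoffel symbols:
Γ^θ_{φ φ} = -sin(2*θ)/2
Γ^φ_{θ φ} = 1/tan(θ)
Substituting (the symmetric pair Γ^k_{ij}, Γ^k_{ji} combines into a factor 2):
d^2θ/dλ^2 - (sin(2*θ)/2) (dφ/dλ)^2 = 0
d^2φ/dλ^2 + (2/tan(θ)) (dθ/dλ)(dφ/dλ) = 0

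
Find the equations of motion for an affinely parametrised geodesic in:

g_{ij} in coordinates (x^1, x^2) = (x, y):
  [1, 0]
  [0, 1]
Geodesic equation: d^2x^k/dλ^2 + Γ^k_{ij} (dx^i/dλ)(dx^j/dλ) = 0.
All Christoffel symbols vanish, so the geodesics are straight lines:
d^2x/dλ^2 = 0
d^2y/dλ^2 = 0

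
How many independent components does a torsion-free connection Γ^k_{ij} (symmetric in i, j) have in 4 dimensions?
Γ^k_{ij} has n choices for the upper index and n(n+1)/2 independent symmetric lower index pairs.
Total = 4 × 4×5/2 = 4 × 10 = 40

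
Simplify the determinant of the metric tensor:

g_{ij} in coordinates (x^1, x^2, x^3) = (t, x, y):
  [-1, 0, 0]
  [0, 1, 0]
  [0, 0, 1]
Diagonal metric: det(g) = g_{11}·g_{22}·g_{33}
= (-1)·(1)·(1)
det(g) = -1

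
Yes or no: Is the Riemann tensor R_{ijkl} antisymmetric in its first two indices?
R_{ijkl} = -R_{jikl} (follows from metric compatibility).
Yes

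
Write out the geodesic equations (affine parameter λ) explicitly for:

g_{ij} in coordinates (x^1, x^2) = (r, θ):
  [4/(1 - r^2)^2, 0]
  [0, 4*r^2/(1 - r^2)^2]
Geodesic equation: d^2x^k/dλ^2 + Γ^k_{ij} (dx^i/dλ)(dx^j/dλ) = 0.
Non-zero Christoffel symbols:
Γ^r_{r r} = 2*r/(1 - r^2)
Γ^r_{θ θ} = (r^3 + r)/(r^2 - 1)
Γ^θ_{r θ} = (-r^2 - 1)/(r^3 - r)
Substituting (the symmetric pair Γ^k_{ij}, Γ^k_{ji} combines into a factor 2):
d^2r/dλ^2 + (2*r/(1 - r^2)) (dr/dλ)^2 + ((r^3 + r)/(r^2 - 1)) (dθ/dλ)^2 = 0
d^2θ/dλ^2 + ((-2*r^2 - 2)/(r^3 - r)) (dr/dλ)(dθ/dλ) = 0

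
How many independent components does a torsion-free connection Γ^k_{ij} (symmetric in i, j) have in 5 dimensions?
Γ^k_{ij} has n choices for the upper index and n(n+1)/2 independent symmetric lower index pairs.
Total = 5 × 5×6/2 = 5 × 15 = 75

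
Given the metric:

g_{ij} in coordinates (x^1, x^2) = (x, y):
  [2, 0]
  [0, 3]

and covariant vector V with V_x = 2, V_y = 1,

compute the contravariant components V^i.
Inverse metric (diagonal): g^{xx} = 1/2, g^{yy} = 1/3
V^i = g^{ij} V_j:
V^x = (1/2)(2) + (0)(1) = 1
V^y = (0)(2) + (1/3)(1) = 1/3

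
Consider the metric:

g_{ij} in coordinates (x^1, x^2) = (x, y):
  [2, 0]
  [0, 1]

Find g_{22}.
With x^1 = x, x^2 = y, g_{22} = g_{yy} is the row-2, column-2 entry of the matrix.
g_{22} = 1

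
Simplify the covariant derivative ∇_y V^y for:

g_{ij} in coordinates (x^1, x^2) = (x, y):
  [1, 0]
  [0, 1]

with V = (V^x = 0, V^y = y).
All Christoffel symbols are zero.
∇_y V^y = ∂_y V^y + Γ^y_{y j} V^j
  = (1) + (0)(0) + (0)(y)
  = 1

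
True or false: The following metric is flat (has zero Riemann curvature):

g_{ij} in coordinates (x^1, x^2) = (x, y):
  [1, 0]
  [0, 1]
All metric components are constant, so every Christoffel symbol vanishes and R^i_{jkl} = 0.
True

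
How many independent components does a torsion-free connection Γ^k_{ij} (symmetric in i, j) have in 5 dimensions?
Γ^k_{ij} has n choices for the upper index and n(n+1)/2 independent symmetric lower index pairs.
Total = 5 × 5×6/2 = 5 × 15 = 75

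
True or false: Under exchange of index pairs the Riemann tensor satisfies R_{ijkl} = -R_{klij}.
The pair-exchange symmetry has a plus sign: R_{ijkl} = +R_{klij}.
False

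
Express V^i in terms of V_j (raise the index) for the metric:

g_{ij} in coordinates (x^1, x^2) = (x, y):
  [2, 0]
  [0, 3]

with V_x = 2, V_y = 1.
Inverse metric (diagonal): g^{xx} = 1/2, g^{yy} = 1/3
V^i = g^{ij} V_j:
V^x = (1/2)(2) + (0)(1) = 1
V^y = (0)(2) + (1/3)(1) = 1/3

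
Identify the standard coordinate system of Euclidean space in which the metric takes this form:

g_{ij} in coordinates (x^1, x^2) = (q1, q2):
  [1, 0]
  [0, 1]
All components are constant and the metric is the identity, i.e. orthonormal rectilinear coordinates.
Cartesian (2D) coordinates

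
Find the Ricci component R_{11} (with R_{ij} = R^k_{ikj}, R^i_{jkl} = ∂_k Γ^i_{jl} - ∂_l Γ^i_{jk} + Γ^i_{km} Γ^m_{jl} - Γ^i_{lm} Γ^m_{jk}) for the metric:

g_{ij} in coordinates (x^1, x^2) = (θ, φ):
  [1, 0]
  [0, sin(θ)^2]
Non-zero Christoffel symbols (Γ^k_{ij} = Γ^k_{ji}):
Γ^θ_{φ φ} = -sin(2*θ)/2
Γ^φ_{θ φ} = 1/tan(θ)
R^θ_{θ θ θ} = 0 (a repeated index in an antisymmetric pair)
R^φ_{θ φ θ} = ∂_φ Γ^φ_{θ θ} - ∂_θ Γ^φ_{θ φ} + Γ^φ_{φ m} Γ^m_{θ θ} - Γ^φ_{θ m} Γ^m_{θ φ}
  = (0) - (-1/sin(θ)^2) + (0) - (1/tan(θ)^2) = 1
R_{θθ} = R^θ_{θ θ θ} + R^φ_{θ φ θ} = (0) + (1) = 1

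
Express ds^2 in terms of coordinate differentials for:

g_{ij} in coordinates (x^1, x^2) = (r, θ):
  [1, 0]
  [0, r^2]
ds^2 = g_{ij} dx^i dx^j; only the non-zero components contribute.
ds^2 = dr^2 + r^2 dθ^2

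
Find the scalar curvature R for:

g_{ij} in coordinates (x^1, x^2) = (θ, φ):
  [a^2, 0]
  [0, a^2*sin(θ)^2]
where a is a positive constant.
Non-zero Christoffel symbols (Γ^k_{ij} = Γ^k_{ji}):
Γ^θ_{φ φ} = -sin(2*θ)/2
Γ^φ_{θ φ} = 1/tan(θ)
Ricci tensor (R_{ij} = R^k_{ikj}): R_{θθ} = 1, R_{θφ} = 0, R_{φφ} = sin(θ)^2
Inverse metric: g^{θθ} = 1/a^2, g^{φφ} = 1/(a^2*sin(θ)^2)
R = g^{ij} R_{ij} = (1/a^2)(1) + (1/(a^2*sin(θ)^2))(sin(θ)^2) = 2/a^2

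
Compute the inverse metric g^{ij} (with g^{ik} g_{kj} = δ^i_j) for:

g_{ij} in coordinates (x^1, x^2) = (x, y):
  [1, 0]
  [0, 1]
The metric is diagonal, so g^{ij} is diagonal with entries 1/g_{ii}: diag(1, 1).
g^{ij}:
  [1, 0]
  [0, 1]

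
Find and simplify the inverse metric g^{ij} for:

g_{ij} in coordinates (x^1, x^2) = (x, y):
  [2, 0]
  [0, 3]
The metric is diagonal, so g^{ij} is diagonal with entries 1/g_{ii}: diag(1/2, 1/3).
g^{ij}:
  [1/2, 0]
  [0, 1/3]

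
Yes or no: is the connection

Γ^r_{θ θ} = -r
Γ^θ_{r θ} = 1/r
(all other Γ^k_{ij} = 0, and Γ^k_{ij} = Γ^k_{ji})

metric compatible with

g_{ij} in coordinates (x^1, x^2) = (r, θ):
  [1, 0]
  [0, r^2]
Using ∇_k g_{ij} = ∂_k g_{ij} - Γ^m_{ki} g_{mj} - Γ^m_{kj} g_{im}:
e.g. ∇_r g_{θθ} = (2*r) - (r) - (r) = 0
Every component ∇_k g_{ij} vanishes: the connection is metric compatible.
Yes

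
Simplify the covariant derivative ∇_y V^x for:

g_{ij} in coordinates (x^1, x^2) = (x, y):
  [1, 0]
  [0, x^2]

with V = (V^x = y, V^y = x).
Non-zero Christoffel symbols:
Γ^x_{y y} = -x
Γ^y_{x y} = 1/x
∇_y V^x = ∂_y V^x + Γ^x_{y j} V^j
  = (1) + (0)(y) + (-x)(x)
  = 1 - x^2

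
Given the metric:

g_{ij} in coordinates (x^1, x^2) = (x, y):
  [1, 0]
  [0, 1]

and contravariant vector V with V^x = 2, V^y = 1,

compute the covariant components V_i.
V_i = g_{ij} V^j:
V_x = (1)(2) + (0)(1) = 2
V_y = (0)(2) + (1)(1) = 1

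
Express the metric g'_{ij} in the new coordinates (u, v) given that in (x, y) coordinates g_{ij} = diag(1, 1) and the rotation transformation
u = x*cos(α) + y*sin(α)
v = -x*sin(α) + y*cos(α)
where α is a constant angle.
Invert the transformation: x = u*cos(α) - v*sin(α), y = u*sin(α) + v*cos(α)
g'_{ij} = (∂x^k/∂x'^i)(∂x^l/∂x'^j) g_{kl}; with g_{kl} = δ_{kl} this is Σ_k (∂x^k/∂x'^i)(∂x^k/∂x'^j).
Jacobian: ∂x/∂u = cos(α), ∂x/∂v = -sin(α), ∂y/∂u = sin(α), ∂y/∂v = cos(α)
g'_{uu} = (cos(α))(cos(α)) + (sin(α))(sin(α)) = 1
g'_{uv} = (cos(α))(-sin(α)) + (sin(α))(cos(α)) = 0
g'_{vv} = (-sin(α))(-sin(α)) + (cos(α))(cos(α)) = 1
g'_{ij} = diag(1, 1)
The Euclidean metric is invariant under rotations.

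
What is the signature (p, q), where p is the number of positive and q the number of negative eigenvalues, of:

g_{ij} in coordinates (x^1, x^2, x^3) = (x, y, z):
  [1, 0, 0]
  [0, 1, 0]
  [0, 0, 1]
The metric is diagonal, so its eigenvalues are the diagonal entries: 1, 1, 1 (at a generic point, where coordinate-dependent entries are positive).
3 positive, 0 negative.
(3, 0) - Riemannian (positive definite)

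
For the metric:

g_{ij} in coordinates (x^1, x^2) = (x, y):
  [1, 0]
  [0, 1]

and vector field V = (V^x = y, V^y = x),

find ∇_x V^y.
All Christoffel symbols are zero.
∇_x V^y = ∂_x V^y + Γ^y_{x j} V^j
  = (1) + (0)(y) + (0)(x)
  = 1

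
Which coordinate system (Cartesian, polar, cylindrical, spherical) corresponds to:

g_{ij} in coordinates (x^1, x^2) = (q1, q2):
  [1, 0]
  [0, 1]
All components are constant and the metric is the identity, i.e. orthonormal rectilinear coordinates.
Cartesian (2D) coordinates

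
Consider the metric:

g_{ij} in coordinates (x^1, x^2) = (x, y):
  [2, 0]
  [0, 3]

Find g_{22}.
With x^1 = x, x^2 = y, g_{22} = g_{yy} is the row-2, column-2 entry of the matrix.
g_{22} = 3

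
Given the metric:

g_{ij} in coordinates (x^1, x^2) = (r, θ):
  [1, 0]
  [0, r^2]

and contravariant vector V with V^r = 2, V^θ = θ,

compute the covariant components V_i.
V_i = g_{ij} V^j:
V_r = (1)(2) + (0)(θ) = 2
V_θ = (0)(2) + (r^2)(θ) = r^2*θ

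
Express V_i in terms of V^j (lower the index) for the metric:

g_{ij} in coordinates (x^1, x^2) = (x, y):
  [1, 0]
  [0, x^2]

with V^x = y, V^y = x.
V_i = g_{ij} V^j:
V_x = (1)(y) + (0)(x) = y
V_y = (0)(y) + (x^2)(x) = x^3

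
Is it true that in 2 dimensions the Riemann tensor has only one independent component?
The number of independent components is n^2(n^2-1)/12 = 4·3/12 = 1 for n = 2 (e.g. R_{1212}).
Yes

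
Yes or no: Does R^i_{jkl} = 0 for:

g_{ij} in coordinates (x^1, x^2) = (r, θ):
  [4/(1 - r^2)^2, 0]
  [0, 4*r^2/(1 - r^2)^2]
Non-zero Christoffel symbols:
Γ^r_{r r} = 2*r/(1 - r^2)
Γ^r_{θ θ} = (r^3 + r)/(r^2 - 1)
Γ^θ_{r θ} = (-r^2 - 1)/(r^3 - r)
Ricci tensor: R_{rr} = -4/(r^2 - 1)^2, R_{rθ} = 0, R_{θθ} = -4*r^2/(r^2 - 1)^2
The Ricci tensor is non-zero, so the Riemann tensor is non-zero: not flat.
No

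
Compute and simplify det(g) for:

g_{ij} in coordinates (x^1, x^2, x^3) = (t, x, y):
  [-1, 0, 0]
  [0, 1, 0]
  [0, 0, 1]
Diagonal metric: det(g) = g_{11}·g_{22}·g_{33}
= (-1)·(1)·(1)
det(g) = -1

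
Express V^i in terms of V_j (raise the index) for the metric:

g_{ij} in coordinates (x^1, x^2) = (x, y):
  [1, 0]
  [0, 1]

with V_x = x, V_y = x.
Inverse metric (diagonal): g^{xx} = 1, g^{yy} = 1
V^i = g^{ij} V_j:
V^x = (1)(x) + (0)(x) = x
V^y = (0)(x) + (1)(x) = x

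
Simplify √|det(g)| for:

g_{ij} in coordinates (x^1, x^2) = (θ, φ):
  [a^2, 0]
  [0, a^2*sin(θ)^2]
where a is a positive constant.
det(g) = a^4*sin(θ)^2
√|det(g)| = a^2*sin(θ) (taking 0 < θ < π so that |sin(θ)| = sin(θ))
Volume element: dV = a^2*sin(θ) dθ dφ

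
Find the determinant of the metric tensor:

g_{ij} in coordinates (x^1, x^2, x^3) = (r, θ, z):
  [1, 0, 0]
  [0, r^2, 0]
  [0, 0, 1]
Diagonal metric: det(g) = g_{11}·g_{22}·g_{33}
= (1)·(r^2)·(1)
det(g) = r^2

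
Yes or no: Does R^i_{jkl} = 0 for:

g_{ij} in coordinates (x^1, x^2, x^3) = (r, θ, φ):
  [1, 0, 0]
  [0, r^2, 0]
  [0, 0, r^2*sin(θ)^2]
Non-zero Christoffel symbols:
Γ^r_{θ θ} = -r
Γ^r_{φ φ} = -r*sin(θ)^2
Γ^θ_{r θ} = 1/r
Γ^θ_{φ φ} = -sin(2*θ)/2
Γ^φ_{r φ} = 1/r
Γ^φ_{θ φ} = 1/tan(θ)
Ricci tensor: R_{rr} = 0, R_{rθ} = 0, R_{rφ} = 0, R_{θθ} = 0, R_{θφ} = 0, R_{φφ} = 0
All R_{ij} vanish; in 3 dimensions the Riemann tensor is fully determined by the Ricci tensor, so R^i_{jkl} = 0: the metric is flat (curvilinear coordinates on flat space).
Yes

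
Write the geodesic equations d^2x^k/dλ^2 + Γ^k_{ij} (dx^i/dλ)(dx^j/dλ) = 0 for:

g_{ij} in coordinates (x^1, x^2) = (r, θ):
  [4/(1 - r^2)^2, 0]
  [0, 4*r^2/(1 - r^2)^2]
Geodesic equation: d^2x^k/dλ^2 + Γ^k_{ij} (dx^i/dλ)(dx^j/dλ) = 0.
Non-zero Christoffel symbols:
Γ^r_{r r} = 2*r/(1 - r^2)
Γ^r_{θ θ} = (r^3 + r)/(r^2 - 1)
Γ^θ_{r θ} = (-r^2 - 1)/(r^3 - r)
Substituting (the symmetric pair Γ^k_{ij}, Γ^k_{ji} combines into a factor 2):
d^2r/dλ^2 + (2*r/(1 - r^2)) (dr/dλ)^2 + ((r^3 + r)/(r^2 - 1)) (dθ/dλ)^2 = 0
d^2θ/dλ^2 + ((-2*r^2 - 2)/(r^3 - r)) (dr/dλ)(dθ/dλ) = 0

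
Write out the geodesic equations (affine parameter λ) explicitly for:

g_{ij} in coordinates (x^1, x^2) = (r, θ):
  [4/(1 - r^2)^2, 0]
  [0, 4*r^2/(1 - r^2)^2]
Geodesic equation: d^2x^k/dλ^2 + Γ^k_{ij} (dx^i/dλ)(dx^j/dλ) = 0.
Non-zero Christoffel symbols:
Γ^r_{r r} = 2*r/(1 - r^2)
Γ^r_{θ θ} = (r^3 + r)/(r^2 - 1)
Γ^θ_{r θ} = (-r^2 - 1)/(r^3 - r)
Substituting (the symmetric pair Γ^k_{ij}, Γ^k_{ji} combines into a factor 2):
d^2r/dλ^2 + (2*r/(1 - r^2)) (dr/dλ)^2 + ((r^3 + r)/(r^2 - 1)) (dθ/dλ)^2 = 0
d^2θ/dλ^2 + ((-2*r^2 - 2)/(r^3 - r)) (dr/dλ)(dθ/dλ) = 0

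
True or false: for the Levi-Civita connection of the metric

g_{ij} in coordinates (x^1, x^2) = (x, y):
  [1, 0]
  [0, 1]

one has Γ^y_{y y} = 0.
Γ^y_{y y} = (1/2) g^{yy} (∂_y g_{yy} + ∂_y g_{yy} - ∂_y g_{yy}) = (1/2)(1)((0) + (0) - (0)) = 0
This equals the proposed value 0.
True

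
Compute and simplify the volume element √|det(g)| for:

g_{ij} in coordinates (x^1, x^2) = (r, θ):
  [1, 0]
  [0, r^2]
det(g) = r^2
√|det(g)| = r
Volume element: dV = r dr dθ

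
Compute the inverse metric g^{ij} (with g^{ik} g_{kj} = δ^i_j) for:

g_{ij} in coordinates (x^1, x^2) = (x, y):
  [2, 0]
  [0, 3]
The metric is diagonal, so g^{ij} is diagonal with entries 1/g_{ii}: diag(1/2, 1/3).
g^{ij}:
  [1/2, 0]
  [0, 1/3]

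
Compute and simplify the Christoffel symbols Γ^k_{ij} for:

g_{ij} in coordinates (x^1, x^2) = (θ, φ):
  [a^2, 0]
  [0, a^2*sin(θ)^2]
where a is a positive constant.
Using Γ^k_{ij} = (1/2) g^{km} (∂_i g_{mj} + ∂_j g_{mi} - ∂_m g_{ij}); the metric is diagonal, so only the m = k term contributes.
Non-zero symbols (using the symmetry Γ^k_{ij} = Γ^k_{ji}):
Γ^θ_{φ φ} = (1/2) g^{θθ} (∂_φ g_{θφ} + ∂_φ g_{θφ} - ∂_θ g_{φφ}) = (1/2)(1/a^2)((0) + (0) - (a^2*sin(2*θ))) = -sin(2*θ)/2
Γ^φ_{θ φ} = (1/2) g^{φφ} (∂_θ g_{φφ} + ∂_φ g_{φθ} - ∂_φ g_{θφ}) = (1/2)(1/(a^2*sin(θ)^2))((a^2*sin(2*θ)) + (0) - (0)) = 1/tan(θ)
All other Christoffel symbols are zero.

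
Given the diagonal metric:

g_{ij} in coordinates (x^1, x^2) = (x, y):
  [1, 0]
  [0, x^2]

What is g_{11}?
With x^1 = x, x^2 = y, g_{11} = g_{xx} is the row-1, column-1 entry of the matrix.
g_{11} = 1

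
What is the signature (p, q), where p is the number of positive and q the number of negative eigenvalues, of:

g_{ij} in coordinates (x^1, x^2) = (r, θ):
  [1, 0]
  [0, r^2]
The metric is diagonal, so its eigenvalues are the diagonal entries: 1, r^2 (at a generic point, where coordinate-dependent entries are positive).
2 positive, 0 negative.
(2, 0) - Riemannian (positive definite)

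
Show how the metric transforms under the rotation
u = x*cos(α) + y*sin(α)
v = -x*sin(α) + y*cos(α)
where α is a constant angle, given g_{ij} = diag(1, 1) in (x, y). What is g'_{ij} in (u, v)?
Invert the transformation: x = u*cos(α) - v*sin(α), y = u*sin(α) + v*cos(α)
g'_{ij} = (∂x^k/∂x'^i)(∂x^l/∂x'^j) g_{kl}; with g_{kl} = δ_{kl} this is Σ_k (∂x^k/∂x'^i)(∂x^k/∂x'^j).
Jacobian: ∂x/∂u = cos(α), ∂x/∂v = -sin(α), ∂y/∂u = sin(α), ∂y/∂v = cos(α)
g'_{uu} = (cos(α))(cos(α)) + (sin(α))(sin(α)) = 1
g'_{uv} = (cos(α))(-sin(α)) + (sin(α))(cos(α)) = 0
g'_{vv} = (-sin(α))(-sin(α)) + (cos(α))(cos(α)) = 1
g'_{ij} = diag(1, 1)
The Euclidean metric is invariant under rotations.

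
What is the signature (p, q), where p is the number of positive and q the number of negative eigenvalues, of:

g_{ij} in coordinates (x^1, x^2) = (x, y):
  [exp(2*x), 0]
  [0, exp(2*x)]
The metric is diagonal, so its eigenvalues are the diagonal entries: exp(2*x), exp(2*x) (at a generic point, where coordinate-dependent entries are positive).
2 positive, 0 negative.
(2, 0) - Riemannian (positive definite)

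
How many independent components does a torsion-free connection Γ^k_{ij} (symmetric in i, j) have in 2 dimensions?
Γ^k_{ij} has n choices for the upper index and n(n+1)/2 independent symmetric lower index pairs.
Total = 2 × 2×3/2 = 2 × 3 = 6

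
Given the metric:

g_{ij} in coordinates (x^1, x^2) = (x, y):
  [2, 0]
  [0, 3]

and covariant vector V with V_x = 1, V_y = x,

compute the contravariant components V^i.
Inverse metric (diagonal): g^{xx} = 1/2, g^{yy} = 1/3
V^i = g^{ij} V_j:
V^x = (1/2)(1) + (0)(x) = 1/2
V^y = (0)(1) + (1/3)(x) = x/3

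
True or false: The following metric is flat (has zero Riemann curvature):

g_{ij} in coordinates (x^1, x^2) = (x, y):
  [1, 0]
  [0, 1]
All metric components are constant, so every Christoffel symbol vanishes and R^i_{jkl} = 0.
True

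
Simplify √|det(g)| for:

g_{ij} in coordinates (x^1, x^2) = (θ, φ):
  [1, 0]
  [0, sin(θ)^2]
det(g) = sin(θ)^2
√|det(g)| = sin(θ) (taking 0 < θ < π so that |sin(θ)| = sin(θ))
Volume element: dV = sin(θ) dθ dφ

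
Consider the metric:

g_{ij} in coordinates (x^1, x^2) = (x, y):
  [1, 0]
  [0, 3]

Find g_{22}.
With x^1 = x, x^2 = y, g_{22} = g_{yy} is the row-2, column-2 entry of the matrix.
g_{22} = 3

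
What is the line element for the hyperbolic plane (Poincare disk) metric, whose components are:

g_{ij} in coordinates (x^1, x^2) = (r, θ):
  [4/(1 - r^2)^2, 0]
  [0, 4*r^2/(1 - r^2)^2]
ds^2 = g_{ij} dx^i dx^j; only the non-zero components contribute.
ds^2 = (4/(1 - r^2)^2) dr^2 + (4*r^2/(1 - r^2)^2) dθ^2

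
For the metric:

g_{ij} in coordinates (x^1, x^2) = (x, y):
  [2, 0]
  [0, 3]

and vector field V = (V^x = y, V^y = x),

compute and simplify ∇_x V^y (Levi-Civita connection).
All Christoffel symbols are zero.
∇_x V^y = ∂_x V^y + Γ^y_{x j} V^j
  = (1) + (0)(y) + (0)(x)
  = 1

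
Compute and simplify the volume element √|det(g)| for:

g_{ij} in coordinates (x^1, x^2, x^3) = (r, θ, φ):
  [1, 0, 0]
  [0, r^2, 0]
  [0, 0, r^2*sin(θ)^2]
det(g) = r^4*sin(θ)^2
√|det(g)| = r^2*sin(θ) (taking 0 < θ < π so that |sin(θ)| = sin(θ))
Volume element: dV = r^2*sin(θ) dr dθ dφ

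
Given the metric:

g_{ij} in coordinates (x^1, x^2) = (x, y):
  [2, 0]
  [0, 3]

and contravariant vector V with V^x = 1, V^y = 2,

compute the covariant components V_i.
V_i = g_{ij} V^j:
V_x = (2)(1) + (0)(2) = 2
V_y = (0)(1) + (3)(2) = 6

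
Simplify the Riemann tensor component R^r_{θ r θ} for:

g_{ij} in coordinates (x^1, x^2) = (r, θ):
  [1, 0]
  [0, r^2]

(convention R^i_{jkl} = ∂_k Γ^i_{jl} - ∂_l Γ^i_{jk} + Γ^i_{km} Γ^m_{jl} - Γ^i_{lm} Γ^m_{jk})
Non-zero Christoffel symbols (Γ^k_{ij} = Γ^k_{ji}):
Γ^r_{θ θ} = -r
Γ^θ_{r θ} = 1/r
R^r_{θ r θ} = ∂_r Γ^r_{θ θ} - ∂_θ Γ^r_{θ r} + Γ^r_{r m} Γ^m_{θ θ} - Γ^r_{θ m} Γ^m_{θ r}
  = (-1) - (0) + (0) - (-1) = 0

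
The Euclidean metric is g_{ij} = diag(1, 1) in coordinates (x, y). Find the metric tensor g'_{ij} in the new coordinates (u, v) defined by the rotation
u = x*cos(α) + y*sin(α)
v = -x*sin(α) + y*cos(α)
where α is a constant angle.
Invert the transformation: x = u*cos(α) - v*sin(α), y = u*sin(α) + v*cos(α)
g'_{ij} = (∂x^k/∂x'^i)(∂x^l/∂x'^j) g_{kl}; with g_{kl} = δ_{kl} this is Σ_k (∂x^k/∂x'^i)(∂x^k/∂x'^j).
Jacobian: ∂x/∂u = cos(α), ∂x/∂v = -sin(α), ∂y/∂u = sin(α), ∂y/∂v = cos(α)
g'_{uu} = (cos(α))(cos(α)) + (sin(α))(sin(α)) = 1
g'_{uv} = (cos(α))(-sin(α)) + (sin(α))(cos(α)) = 0
g'_{vv} = (-sin(α))(-sin(α)) + (cos(α))(cos(α)) = 1
g'_{ij} = diag(1, 1)
The Euclidean metric is invariant under rotations.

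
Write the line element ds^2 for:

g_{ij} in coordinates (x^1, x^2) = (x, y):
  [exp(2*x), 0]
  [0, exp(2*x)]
ds^2 = g_{ij} dx^i dx^j; only the non-zero components contribute.
ds^2 = exp(2*x) dx^2 + exp(2*x) dy^2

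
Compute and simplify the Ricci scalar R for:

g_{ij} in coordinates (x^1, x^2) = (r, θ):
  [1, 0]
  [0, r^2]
Non-zero Christoffel symbols (Γ^k_{ij} = Γ^k_{ji}):
Γ^r_{θ θ} = -r
Γ^θ_{r θ} = 1/r
Ricci tensor (R_{ij} = R^k_{ikj}): R_{rr} = 0, R_{rθ} = 0, R_{θθ} = 0
Inverse metric: g^{rr} = 1, g^{θθ} = 1/r^2
R = g^{ij} R_{ij} = (1)(0) + (1/r^2)(0) = 0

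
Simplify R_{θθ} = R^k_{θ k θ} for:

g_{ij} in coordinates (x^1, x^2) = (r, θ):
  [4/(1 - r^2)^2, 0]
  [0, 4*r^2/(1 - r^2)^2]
Non-zero Christoffel symbols (Γ^k_{ij} = Γ^k_{ji}):
Γ^r_{r r} = 2*r/(1 - r^2)
Γ^r_{θ θ} = (r^3 + r)/(r^2 - 1)
Γ^θ_{r θ} = (-r^2 - 1)/(r^3 - r)
R^r_{θ r θ} = ∂_r Γ^r_{θ θ} - ∂_θ Γ^r_{θ r} + Γ^r_{r m} Γ^m_{θ θ} - Γ^r_{θ m} Γ^m_{θ r}
  = ((r^4 - 4*r^2 - 1)/(r^2 - 1)^2) - (0) + (-2*r^2*(r^2 + 1)/(r^2 - 1)^2) - (-(r^2 + 1)^2/(r^2 - 1)^2) = -4*r^2/(r^2 - 1)^2
R^θ_{θ θ θ} = 0 (a repeated index in an antisymmetric pair)
R_{θθ} = R^r_{θ r θ} + R^θ_{θ θ θ} = (-4*r^2/(r^2 - 1)^2) + (0) = -4*r^2/(r^2 - 1)^2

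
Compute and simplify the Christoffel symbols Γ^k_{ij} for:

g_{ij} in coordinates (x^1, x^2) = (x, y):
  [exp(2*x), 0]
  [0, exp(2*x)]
Using Γ^k_{ij} = (1/2) g^{km} (∂_i g_{mj} + ∂_j g_{mi} - ∂_m g_{ij}); the metric is diagonal, so only the m = k term contributes.
Non-zero symbols (using the symmetry Γ^k_{ij} = Γ^k_{ji}):
Γ^x_{x x} = (1/2) g^{xx} (∂_x g_{xx} + ∂_x g_{xx} - ∂_x g_{xx}) = (1/2)(exp(-2*x))((2*exp(2*x)) + (2*exp(2*x)) - (2*exp(2*x))) = 1
Γ^x_{y y} = (1/2) g^{xx} (∂_y g_{xy} + ∂_y g_{xy} - ∂_x g_{yy}) = (1/2)(exp(-2*x))((0) + (0) - (2*exp(2*x))) = -1
Γ^y_{x y} = (1/2) g^{yy} (∂_x g_{yy} + ∂_y g_{yx} - ∂_y g_{xy}) = (1/2)(exp(-2*x))((2*exp(2*x)) + (0) - (0)) = 1
All other Christoffel symbols are zero.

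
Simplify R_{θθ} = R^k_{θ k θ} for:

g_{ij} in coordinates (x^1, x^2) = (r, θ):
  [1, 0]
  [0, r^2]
Non-zero Christoffel symbols (Γ^k_{ij} = Γ^k_{ji}):
Γ^r_{θ θ} = -r
Γ^θ_{r θ} = 1/r
R^r_{θ r θ} = ∂_r Γ^r_{θ θ} - ∂_θ Γ^r_{θ r} + Γ^r_{r m} Γ^m_{θ θ} - Γ^r_{θ m} Γ^m_{θ r}
  = (-1) - (0) + (0) - (-1) = 0
R^θ_{θ θ θ} = 0 (a repeated index in an antisymmetric pair)
R_{θθ} = R^r_{θ r θ} + R^θ_{θ θ θ} = (0) + (0) = 0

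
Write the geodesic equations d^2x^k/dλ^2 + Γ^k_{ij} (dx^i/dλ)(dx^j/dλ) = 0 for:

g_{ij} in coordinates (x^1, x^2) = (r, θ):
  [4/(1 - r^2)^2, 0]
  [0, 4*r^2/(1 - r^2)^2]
Geodesic equation: d^2x^k/dλ^2 + Γ^k_{ij} (dx^i/dλ)(dx^j/dλ) = 0.
Non-zero Christoffel symbols:
Γ^r_{r r} = 2*r/(1 - r^2)
Γ^r_{θ θ} = (r^3 + r)/(r^2 - 1)
Γ^θ_{r θ} = (-r^2 - 1)/(r^3 - r)
Substituting (the symmetric pair Γ^k_{ij}, Γ^k_{ji} combines into a factor 2):
d^2r/dλ^2 + (2*r/(1 - r^2)) (dr/dλ)^2 + ((r^3 + r)/(r^2 - 1)) (dθ/dλ)^2 = 0
d^2θ/dλ^2 + ((-2*r^2 - 2)/(r^3 - r)) (dr/dλ)(dθ/dλ) = 0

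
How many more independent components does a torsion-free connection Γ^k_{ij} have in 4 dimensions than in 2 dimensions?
Independent components in n dimensions: n × n(n+1)/2 = n^2(n+1)/2.
4D: 4 × 10 = 40
2D: 2 × 3 = 6
Difference = 40 - 6 = 34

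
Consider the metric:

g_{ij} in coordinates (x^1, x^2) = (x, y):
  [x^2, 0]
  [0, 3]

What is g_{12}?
With x^1 = x, x^2 = y, g_{12} = g_{xy} is the row-1, column-2 entry of the matrix.
g_{12} = 0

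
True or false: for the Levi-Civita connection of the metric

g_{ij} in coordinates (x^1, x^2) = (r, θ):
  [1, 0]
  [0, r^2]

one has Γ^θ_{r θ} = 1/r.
Γ^θ_{r θ} = (1/2) g^{θθ} (∂_r g_{θθ} + ∂_θ g_{θr} - ∂_θ g_{rθ}) = (1/2)(1/r^2)((2*r) + (0) - (0)) = 1/r
This equals the proposed value 1/r.
True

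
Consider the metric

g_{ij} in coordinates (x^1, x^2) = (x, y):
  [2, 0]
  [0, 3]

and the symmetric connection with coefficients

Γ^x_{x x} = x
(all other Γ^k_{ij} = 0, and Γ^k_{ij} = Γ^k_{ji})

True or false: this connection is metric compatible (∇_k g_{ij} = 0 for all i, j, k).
Using ∇_k g_{ij} = ∂_k g_{ij} - Γ^m_{ki} g_{mj} - Γ^m_{kj} g_{im}:
∇_x g_{xx} = (0) - (2*x) - (2*x) = -4*x ≠ 0
So the connection is not metric compatible (it is not the Levi-Civita connection).
False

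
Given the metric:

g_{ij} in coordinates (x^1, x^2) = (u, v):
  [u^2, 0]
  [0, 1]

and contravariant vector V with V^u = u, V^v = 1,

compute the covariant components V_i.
V_i = g_{ij} V^j:
V_u = (u^2)(u) + (0)(1) = u^3
V_v = (0)(u) + (1)(1) = 1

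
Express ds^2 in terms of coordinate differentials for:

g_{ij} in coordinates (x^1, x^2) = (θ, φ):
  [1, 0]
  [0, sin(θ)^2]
ds^2 = g_{ij} dx^i dx^j; only the non-zero components contribute.
ds^2 = dθ^2 + sin(θ)^2 dφ^2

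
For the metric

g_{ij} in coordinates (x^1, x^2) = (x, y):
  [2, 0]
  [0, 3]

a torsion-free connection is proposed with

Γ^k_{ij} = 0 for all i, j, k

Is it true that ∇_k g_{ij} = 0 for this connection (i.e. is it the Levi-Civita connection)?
Using ∇_k g_{ij} = ∂_k g_{ij} - Γ^m_{ki} g_{mj} - Γ^m_{kj} g_{im}:
e.g. ∇_x g_{xy} = (0) - (0) - (0) = 0
Every component ∇_k g_{ij} vanishes: the connection is metric compatible.
Yes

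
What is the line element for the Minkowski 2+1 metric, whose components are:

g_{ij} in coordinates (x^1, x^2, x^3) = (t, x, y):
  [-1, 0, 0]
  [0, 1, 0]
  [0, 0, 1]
ds^2 = g_{ij} dx^i dx^j; only the non-zero components contribute.
ds^2 = -dt^2 + dx^2 + dy^2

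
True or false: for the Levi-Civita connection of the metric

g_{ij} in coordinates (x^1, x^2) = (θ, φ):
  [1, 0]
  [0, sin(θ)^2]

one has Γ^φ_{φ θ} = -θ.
Γ^φ_{φ θ} = (1/2) g^{φφ} (∂_φ g_{φθ} + ∂_θ g_{φφ} - ∂_φ g_{φθ}) = (1/2)(1/sin(θ)^2)((0) + (sin(2*θ)) - (0)) = 1/tan(θ)
This differs from the proposed value -θ.
False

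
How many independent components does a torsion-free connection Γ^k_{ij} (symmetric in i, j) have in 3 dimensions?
Γ^k_{ij} has n choices for the upper index and n(n+1)/2 independent symmetric lower index pairs.
Total = 3 × 3×4/2 = 3 × 6 = 18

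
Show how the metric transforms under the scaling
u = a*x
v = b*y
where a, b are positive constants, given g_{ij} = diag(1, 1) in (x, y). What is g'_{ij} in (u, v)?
Invert the transformation: x = u/a, y = v/b
g'_{ij} = (∂x^k/∂x'^i)(∂x^l/∂x'^j) g_{kl}; with g_{kl} = δ_{kl} this is Σ_k (∂x^k/∂x'^i)(∂x^k/∂x'^j).
Jacobian: ∂x/∂u = 1/a, ∂x/∂v = 0, ∂y/∂u = 0, ∂y/∂v = 1/b
g'_{uu} = (1/a)(1/a) + (0)(0) = 1/a^2
g'_{uv} = (1/a)(0) + (0)(1/b) = 0
g'_{vv} = (0)(0) + (1/b)(1/b) = 1/b^2
g'_{ij} = diag(1/a^2, 1/b^2)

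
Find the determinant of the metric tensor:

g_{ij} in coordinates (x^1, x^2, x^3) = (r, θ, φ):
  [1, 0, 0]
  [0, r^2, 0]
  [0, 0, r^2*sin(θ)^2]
Diagonal metric: det(g) = g_{11}·g_{22}·g_{33}
= (1)·(r^2)·(r^2*sin(θ)^2)
det(g) = r^4*sin(θ)^2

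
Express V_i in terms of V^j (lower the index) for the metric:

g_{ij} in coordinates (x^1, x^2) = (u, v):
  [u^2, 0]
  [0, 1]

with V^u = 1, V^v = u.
V_i = g_{ij} V^j:
V_u = (u^2)(1) + (0)(u) = u^2
V_v = (0)(1) + (1)(u) = u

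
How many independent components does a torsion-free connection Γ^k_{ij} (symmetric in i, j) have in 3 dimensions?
Γ^k_{ij} has n choices for the upper index and n(n+1)/2 independent symmetric lower index pairs.
Total = 3 × 3×4/2 = 3 × 6 = 18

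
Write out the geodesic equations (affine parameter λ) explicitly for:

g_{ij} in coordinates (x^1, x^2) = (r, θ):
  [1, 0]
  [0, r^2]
Geodesic equation: d^2x^k/dλ^2 + Γ^k_{ij} (dx^i/dλ)(dx^j/dλ) = 0.
Non-zero Christoffel symbols:
Γ^r_{θ θ} = -r
Γ^θ_{r θ} = 1/r
Substituting (the symmetric pair Γ^k_{ij}, Γ^k_{ji} combines into a factor 2):
d^2r/dλ^2 - r (dθ/dλ)^2 = 0
d^2θ/dλ^2 + (2/r) (dr/dλ)(dθ/dλ) = 0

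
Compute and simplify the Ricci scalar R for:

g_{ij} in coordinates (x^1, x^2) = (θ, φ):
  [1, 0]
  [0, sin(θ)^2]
Non-zero Christoffel symbols (Γ^k_{ij} = Γ^k_{ji}):
Γ^θ_{φ φ} = -sin(2*θ)/2
Γ^φ_{θ φ} = 1/tan(θ)
Ricci tensor (R_{ij} = R^k_{ikj}): R_{θθ} = 1, R_{θφ} = 0, R_{φφ} = sin(θ)^2
Inverse metric: g^{θθ} = 1, g^{φφ} = 1/sin(θ)^2
R = g^{ij} R_{ij} = (1)(1) + (1/sin(θ)^2)(sin(θ)^2) = 2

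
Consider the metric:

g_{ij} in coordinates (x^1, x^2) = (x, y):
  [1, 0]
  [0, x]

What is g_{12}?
With x^1 = x, x^2 = y, g_{12} = g_{xy} is the row-1, column-2 entry of the matrix.
g_{12} = 0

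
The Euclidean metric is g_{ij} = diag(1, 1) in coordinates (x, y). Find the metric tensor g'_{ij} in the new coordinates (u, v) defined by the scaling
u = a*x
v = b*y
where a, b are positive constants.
Invert the transformation: x = u/a, y = v/b
g'_{ij} = (∂x^k/∂x'^i)(∂x^l/∂x'^j) g_{kl}; with g_{kl} = δ_{kl} this is Σ_k (∂x^k/∂x'^i)(∂x^k/∂x'^j).
Jacobian: ∂x/∂u = 1/a, ∂x/∂v = 0, ∂y/∂u = 0, ∂y/∂v = 1/b
g'_{uu} = (1/a)(1/a) + (0)(0) = 1/a^2
g'_{uv} = (1/a)(0) + (0)(1/b) = 0
g'_{vv} = (0)(0) + (1/b)(1/b) = 1/b^2
g'_{ij} = diag(1/a^2, 1/b^2)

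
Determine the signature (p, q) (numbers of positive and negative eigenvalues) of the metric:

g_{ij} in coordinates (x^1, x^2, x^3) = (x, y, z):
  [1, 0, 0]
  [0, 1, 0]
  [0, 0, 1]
The metric is diagonal, so its eigenvalues are the diagonal entries: 1, 1, 1 (at a generic point, where coordinate-dependent entries are positive).
3 positive, 0 negative.
(3, 0) - Riemannian (positive definite)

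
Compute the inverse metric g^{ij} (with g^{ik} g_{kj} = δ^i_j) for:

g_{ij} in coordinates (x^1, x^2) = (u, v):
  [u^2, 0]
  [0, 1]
The metric is diagonal, so g^{ij} is diagonal with entries 1/g_{ii}: diag(1/(u^2), 1).
g^{ij}:
  [1/u^2, 0]
  [0, 1]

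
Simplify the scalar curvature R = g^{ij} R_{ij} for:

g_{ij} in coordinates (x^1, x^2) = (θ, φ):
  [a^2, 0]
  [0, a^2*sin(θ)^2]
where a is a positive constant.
Non-zero Christoffel symbols (Γ^k_{ij} = Γ^k_{ji}):
Γ^θ_{φ φ} = -sin(2*θ)/2
Γ^φ_{θ φ} = 1/tan(θ)
Ricci tensor (R_{ij} = R^k_{ikj}): R_{θθ} = 1, R_{θφ} = 0, R_{φφ} = sin(θ)^2
Inverse metric: g^{θθ} = 1/a^2, g^{φφ} = 1/(a^2*sin(θ)^2)
R = g^{ij} R_{ij} = (1/a^2)(1) + (1/(a^2*sin(θ)^2))(sin(θ)^2) = 2/a^2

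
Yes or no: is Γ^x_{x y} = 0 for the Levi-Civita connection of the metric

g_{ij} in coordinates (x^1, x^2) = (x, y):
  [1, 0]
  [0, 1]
Γ^x_{x y} = (1/2) g^{xx} (∂_x g_{xy} + ∂_y g_{xx} - ∂_x g_{xy}) = (1/2)(1)((0) + (0) - (0)) = 0
This equals the proposed value 0.
Yes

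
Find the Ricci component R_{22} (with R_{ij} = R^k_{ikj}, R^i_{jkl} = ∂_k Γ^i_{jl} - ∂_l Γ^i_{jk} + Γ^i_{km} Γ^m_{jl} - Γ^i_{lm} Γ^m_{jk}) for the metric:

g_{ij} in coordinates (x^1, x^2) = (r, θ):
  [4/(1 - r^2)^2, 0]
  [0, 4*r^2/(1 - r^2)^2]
Non-zero Christoffel symbols (Γ^k_{ij} = Γ^k_{ji}):
Γ^r_{r r} = 2*r/(1 - r^2)
Γ^r_{θ θ} = (r^3 + r)/(r^2 - 1)
Γ^θ_{r θ} = (-r^2 - 1)/(r^3 - r)
R^r_{θ r θ} = ∂_r Γ^r_{θ θ} - ∂_θ Γ^r_{θ r} + Γ^r_{r m} Γ^m_{θ θ} - Γ^r_{θ m} Γ^m_{θ r}
  = ((r^4 - 4*r^2 - 1)/(r^2 - 1)^2) - (0) + (-2*r^2*(r^2 + 1)/(r^2 - 1)^2) - (-(r^2 + 1)^2/(r^2 - 1)^2) = -4*r^2/(r^2 - 1)^2
R^θ_{θ θ θ} = 0 (a repeated index in an antisymmetric pair)
R_{θθ} = R^r_{θ r θ} + R^θ_{θ θ θ} = (-4*r^2/(r^2 - 1)^2) + (0) = -4*r^2/(r^2 - 1)^2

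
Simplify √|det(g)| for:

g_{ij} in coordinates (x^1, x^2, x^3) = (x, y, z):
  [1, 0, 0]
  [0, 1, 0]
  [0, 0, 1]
det(g) = 1
√|det(g)| = 1
Volume element: dV = 1 dx dy dz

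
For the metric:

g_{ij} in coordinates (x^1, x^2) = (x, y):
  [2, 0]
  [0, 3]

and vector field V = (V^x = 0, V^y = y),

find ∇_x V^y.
All Christoffel symbols are zero.
∇_x V^y = ∂_x V^y + Γ^y_{x j} V^j
  = (0) + (0)(0) + (0)(y)
  = 0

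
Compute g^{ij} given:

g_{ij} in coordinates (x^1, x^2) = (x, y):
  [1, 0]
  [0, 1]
The metric is diagonal, so g^{ij} is diagonal with entries 1/g_{ii}: diag(1, 1).
g^{ij}:
  [1, 0]
  [0, 1]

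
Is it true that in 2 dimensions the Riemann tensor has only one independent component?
The number of independent components is n^2(n^2-1)/12 = 4·3/12 = 1 for n = 2 (e.g. R_{1212}).
Yes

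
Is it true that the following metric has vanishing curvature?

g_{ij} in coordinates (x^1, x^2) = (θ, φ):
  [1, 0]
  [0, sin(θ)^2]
Non-zero Christoffel symbols:
Γ^θ_{φ φ} = -sin(2*θ)/2
Γ^φ_{θ φ} = 1/tan(θ)
Ricci tensor: R_{θθ} = 1, R_{θφ} = 0, R_{φφ} = sin(θ)^2
The Ricci tensor is non-zero, so the Riemann tensor is non-zero: not flat.
No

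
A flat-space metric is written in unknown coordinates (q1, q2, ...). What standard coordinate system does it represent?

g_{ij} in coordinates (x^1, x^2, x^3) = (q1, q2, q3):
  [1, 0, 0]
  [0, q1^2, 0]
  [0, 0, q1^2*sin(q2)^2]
The line element ds^2 = dq1^2 + q1^2 dq2^2 + q1^2 sin(q2)^2 dq3^2 is dr^2 + r^2 dθ^2 + r^2 sin(θ)^2 dφ^2 with q1 = r, q2 = θ, q3 = φ.
spherical coordinates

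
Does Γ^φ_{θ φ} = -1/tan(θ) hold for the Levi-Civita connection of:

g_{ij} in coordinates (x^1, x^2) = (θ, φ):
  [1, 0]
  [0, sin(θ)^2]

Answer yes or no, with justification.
Γ^φ_{θ φ} = (1/2) g^{φφ} (∂_θ g_{φφ} + ∂_φ g_{φθ} - ∂_φ g_{θφ}) = (1/2)(1/sin(θ)^2)((sin(2*θ)) + (0) - (0)) = 1/tan(θ)
This differs from the proposed value -1/tan(θ).
No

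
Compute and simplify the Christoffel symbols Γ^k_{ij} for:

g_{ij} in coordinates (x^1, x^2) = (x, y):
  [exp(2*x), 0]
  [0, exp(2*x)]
Using Γ^k_{ij} = (1/2) g^{km} (∂_i g_{mj} + ∂_j g_{mi} - ∂_m g_{ij}); the metric is diagonal, so only the m = k term contributes.
Non-zero symbols (using the symmetry Γ^k_{ij} = Γ^k_{ji}):
Γ^x_{x x} = (1/2) g^{xx} (∂_x g_{xx} + ∂_x g_{xx} - ∂_x g_{xx}) = (1/2)(exp(-2*x))((2*exp(2*x)) + (2*exp(2*x)) - (2*exp(2*x))) = 1
Γ^x_{y y} = (1/2) g^{xx} (∂_y g_{xy} + ∂_y g_{xy} - ∂_x g_{yy}) = (1/2)(exp(-2*x))((0) + (0) - (2*exp(2*x))) = -1
Γ^y_{x y} = (1/2) g^{yy} (∂_x g_{yy} + ∂_y g_{yx} - ∂_y g_{xy}) = (1/2)(exp(-2*x))((2*exp(2*x)) + (0) - (0)) = 1
All other Christoffel symbols are zero.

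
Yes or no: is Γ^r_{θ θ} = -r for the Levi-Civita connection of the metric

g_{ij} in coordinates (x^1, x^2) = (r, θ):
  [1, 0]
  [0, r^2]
Γ^r_{θ θ} = (1/2) g^{rr} (∂_θ g_{rθ} + ∂_θ g_{rθ} - ∂_r g_{θθ}) = (1/2)(1)((0) + (0) - (2*r)) = -r
This equals the proposed value -r.
Yes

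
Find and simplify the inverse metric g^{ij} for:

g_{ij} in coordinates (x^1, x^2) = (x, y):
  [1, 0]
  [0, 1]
The metric is diagonal, so g^{ij} is diagonal with entries 1/g_{ii}: diag(1, 1).
g^{ij}:
  [1, 0]
  [0, 1]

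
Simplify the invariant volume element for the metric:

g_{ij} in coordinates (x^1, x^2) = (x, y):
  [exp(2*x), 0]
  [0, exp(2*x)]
det(g) = exp(4*x)
√|det(g)| = exp(2*x)
Volume element: dV = exp(2*x) dx dy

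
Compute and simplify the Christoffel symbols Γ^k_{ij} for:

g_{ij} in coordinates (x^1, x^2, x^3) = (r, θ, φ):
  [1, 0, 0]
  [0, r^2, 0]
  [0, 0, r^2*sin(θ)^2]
Using Γ^k_{ij} = (1/2) g^{km} (∂_i g_{mj} + ∂_j g_{mi} - ∂_m g_{ij}); the metric is diagonal, so only the m = k term contributes.
Non-zero symbols (using the symmetry Γ^k_{ij} = Γ^k_{ji}):
Γ^r_{θ θ} = (1/2) g^{rr} (∂_θ g_{rθ} + ∂_θ g_{rθ} - ∂_r g_{θθ}) = (1/2)(1)((0) + (0) - (2*r)) = -r
Γ^r_{φ φ} = (1/2) g^{rr} (∂_φ g_{rφ} + ∂_φ g_{rφ} - ∂_r g_{φφ}) = (1/2)(1)((0) + (0) - (2*r*sin(θ)^2)) = -r*sin(θ)^2
Γ^θ_{r θ} = (1/2) g^{θθ} (∂_r g_{θθ} + ∂_θ g_{θr} - ∂_θ g_{rθ}) = (1/2)(1/r^2)((2*r) + (0) - (0)) = 1/r
Γ^θ_{φ φ} = (1/2) g^{θθ} (∂_φ g_{θφ} + ∂_φ g_{θφ} - ∂_θ g_{φφ}) = (1/2)(1/r^2)((0) + (0) - (r^2*sin(2*θ))) = -sin(2*θ)/2
Γ^φ_{r φ} = (1/2) g^{φφ} (∂_r g_{φφ} + ∂_φ g_{φr} - ∂_φ g_{rφ}) = (1/2)(1/(r^2*sin(θ)^2))((2*r*sin(θ)^2) + (0) - (0)) = 1/r
Γ^φ_{θ φ} = (1/2) g^{φφ} (∂_θ g_{φφ} + ∂_φ g_{φθ} - ∂_φ g_{θφ}) = (1/2)(1/(r^2*sin(θ)^2))((r^2*sin(2*θ)) + (0) - (0)) = 1/tan(θ)
All other Christoffel symbols are zero.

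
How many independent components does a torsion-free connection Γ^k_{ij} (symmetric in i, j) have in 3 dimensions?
Γ^k_{ij} has n choices for the upper index and n(n+1)/2 independent symmetric lower index pairs.
Total = 3 × 3×4/2 = 3 × 6 = 18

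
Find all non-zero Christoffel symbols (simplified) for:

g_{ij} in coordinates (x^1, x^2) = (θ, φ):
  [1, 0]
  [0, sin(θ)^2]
Using Γ^k_{ij} = (1/2) g^{km} (∂_i g_{mj} + ∂_j g_{mi} - ∂_m g_{ij}); the metric is diagonal, so only the m = k term contributes.
Non-zero symbols (using the symmetry Γ^k_{ij} = Γ^k_{ji}):
Γ^θ_{φ φ} = (1/2) g^{θθ} (∂_φ g_{θφ} + ∂_φ g_{θφ} - ∂_θ g_{φφ}) = (1/2)(1)((0) + (0) - (sin(2*θ))) = -sin(2*θ)/2
Γ^φ_{θ φ} = (1/2) g^{φφ} (∂_θ g_{φφ} + ∂_φ g_{φθ} - ∂_φ g_{θφ}) = (1/2)(1/sin(θ)^2)((sin(2*θ)) + (0) - (0)) = 1/tan(θ)
All other Christoffel symbols are zero.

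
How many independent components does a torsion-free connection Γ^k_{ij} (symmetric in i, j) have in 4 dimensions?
Γ^k_{ij} has n choices for the upper index and n(n+1)/2 independent symmetric lower index pairs.
Total = 4 × 4×5/2 = 4 × 10 = 40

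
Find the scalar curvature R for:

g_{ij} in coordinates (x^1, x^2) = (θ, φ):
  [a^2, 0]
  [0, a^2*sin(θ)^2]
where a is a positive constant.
Non-zero Christoffel symbols (Γ^k_{ij} = Γ^k_{ji}):
Γ^θ_{φ φ} = -sin(2*θ)/2
Γ^φ_{θ φ} = 1/tan(θ)
Ricci tensor (R_{ij} = R^k_{ikj}): R_{θθ} = 1, R_{θφ} = 0, R_{φφ} = sin(θ)^2
Inverse metric: g^{θθ} = 1/a^2, g^{φφ} = 1/(a^2*sin(θ)^2)
R = g^{ij} R_{ij} = (1/a^2)(1) + (1/(a^2*sin(θ)^2))(sin(θ)^2) = 2/a^2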